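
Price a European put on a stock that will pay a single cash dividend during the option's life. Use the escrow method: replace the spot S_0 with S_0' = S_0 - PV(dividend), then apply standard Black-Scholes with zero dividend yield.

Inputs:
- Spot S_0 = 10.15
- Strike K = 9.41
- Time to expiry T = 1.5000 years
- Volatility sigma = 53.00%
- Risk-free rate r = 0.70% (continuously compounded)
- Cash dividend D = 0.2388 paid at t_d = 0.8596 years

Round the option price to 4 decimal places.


Answer: Price = 2.1566

Derivation:
PV(D) = D * exp(-r * t_d) = 0.2388 * 0.99400087 = 0.23736741
S_0' = S_0 - PV(D) = 10.1500 - 0.23736741 = 9.91263259
d1 = (ln(S_0'/K) + (r + sigma^2/2)*T) / (sigma*sqrt(T)) = 0.42089938
d2 = d1 - sigma*sqrt(T) = -0.22821540
exp(-rT) = 0.98955493
N(-d1) = 0.33691428; N(-d2) = 0.59026061
P = K * exp(-rT) * N(-d2) - S_0' * N(-d1) = 9.4100 * 0.98955493 * 0.59026061 - 9.91263259 * 0.33691428 = 2.1566


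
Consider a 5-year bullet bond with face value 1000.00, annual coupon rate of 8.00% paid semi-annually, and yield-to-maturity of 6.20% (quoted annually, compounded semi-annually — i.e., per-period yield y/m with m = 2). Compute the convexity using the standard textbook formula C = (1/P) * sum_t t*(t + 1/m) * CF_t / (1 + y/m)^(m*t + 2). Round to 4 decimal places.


Coupon per period c = face * coupon_rate / m = 40.000000
Periods per year m = 2; per-period yield y/m = 0.031000
Number of cashflows N = 10
Cashflows (t years, CF_t, discount factor 1/(1+y/m)^(m*t), PV):
  t = 0.5000: CF_t = 40.000000, DF = 0.969932, PV = 38.797284
  t = 1.0000: CF_t = 40.000000, DF = 0.940768, PV = 37.630732
  t = 1.5000: CF_t = 40.000000, DF = 0.912481, PV = 36.499255
  t = 2.0000: CF_t = 40.000000, DF = 0.885045, PV = 35.401799
  t = 2.5000: CF_t = 40.000000, DF = 0.858434, PV = 34.337341
  t = 3.0000: CF_t = 40.000000, DF = 0.832622, PV = 33.304890
  t = 3.5000: CF_t = 40.000000, DF = 0.807587, PV = 32.303482
  t = 4.0000: CF_t = 40.000000, DF = 0.783305, PV = 31.332184
  t = 4.5000: CF_t = 40.000000, DF = 0.759752, PV = 30.390091
  t = 5.0000: CF_t = 1040.000000, DF = 0.736908, PV = 766.384454
Price P = sum_t PV_t = 1076.381511
Convexity numerator sum_t t*(t + 1/m) * CF_t / (1+y/m)^(m*t + 2):
  t = 0.5000: term = 18.249627
  t = 1.0000: term = 53.102698
  t = 1.5000: term = 103.012024
  t = 2.0000: term = 166.524448
  t = 2.5000: term = 242.276113
  t = 3.0000: term = 328.987933
  t = 3.5000: term = 425.461277
  t = 4.0000: term = 530.573853
  t = 4.5000: term = 643.275767
  t = 5.0000: term = 19827.230237
Convexity = (1/P) * sum = 22338.693978 / 1076.381511 = 20.753510

Answer: Convexity = 20.7535


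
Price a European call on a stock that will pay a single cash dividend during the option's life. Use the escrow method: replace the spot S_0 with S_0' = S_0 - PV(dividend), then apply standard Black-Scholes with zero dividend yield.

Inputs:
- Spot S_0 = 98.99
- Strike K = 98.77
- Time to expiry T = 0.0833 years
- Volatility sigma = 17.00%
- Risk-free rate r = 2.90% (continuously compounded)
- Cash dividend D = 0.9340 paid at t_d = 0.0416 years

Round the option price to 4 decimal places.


Answer: Price = 1.6959

Derivation:
PV(D) = D * exp(-r * t_d) = 0.9340 * 0.99879433 = 0.93287390
S_0' = S_0 - PV(D) = 98.9900 - 0.93287390 = 98.05712610
d1 = (ln(S_0'/K) + (r + sigma^2/2)*T) / (sigma*sqrt(T)) = -0.07386742
d2 = d1 - sigma*sqrt(T) = -0.12293238
exp(-rT) = 0.99758722
N(d1) = 0.47055794; N(d2) = 0.45108032
C = S_0' * N(d1) - K * exp(-rT) * N(d2) = 98.05712610 * 0.47055794 - 98.7700 * 0.99758722 * 0.45108032 = 1.6959


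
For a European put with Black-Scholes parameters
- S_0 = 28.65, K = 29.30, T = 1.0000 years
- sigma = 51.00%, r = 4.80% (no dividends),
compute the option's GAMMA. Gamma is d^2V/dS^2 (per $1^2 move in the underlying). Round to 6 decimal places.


Answer: Gamma = 0.026061

Derivation:
d1 = 0.3051292689; d2 = -0.2048707311
phi(d1) = 0.3807963853; exp(-qT) = 1.0000000000; exp(-rT) = 0.9531337871
Gamma = exp(-qT) * phi(d1) / (S * sigma * sqrt(T)) = 1.0000000000 * 0.3807963853 / (28.6500 * 0.5100 * 1.0000000000) = 0.026061


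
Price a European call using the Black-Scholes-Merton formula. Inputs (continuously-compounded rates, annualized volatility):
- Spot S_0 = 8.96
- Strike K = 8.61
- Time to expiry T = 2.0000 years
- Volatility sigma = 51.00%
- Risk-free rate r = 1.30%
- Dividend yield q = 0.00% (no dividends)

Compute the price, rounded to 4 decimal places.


Answer: Price = 2.7381

Derivation:
d1 = (ln(S/K) + (r - q + 0.5*sigma^2) * T) / (sigma * sqrt(T)) = 0.45191875
d2 = d1 - sigma * sqrt(T) = -0.26933017
exp(-rT) = 0.97433509; exp(-qT) = 1.00000000
C = S_0 * exp(-qT) * N(d1) - K * exp(-rT) * N(d2)
N(d1) = 0.67433624; N(d2) = 0.39383781
C = 8.9600 * 1.00000000 * 0.67433624 - 8.6100 * 0.97433509 * 0.39383781 = 2.7381


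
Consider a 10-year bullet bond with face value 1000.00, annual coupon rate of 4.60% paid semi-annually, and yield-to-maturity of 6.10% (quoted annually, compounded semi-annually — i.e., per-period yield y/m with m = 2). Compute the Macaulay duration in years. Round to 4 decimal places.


Answer: Macaulay duration = 7.9897 years

Derivation:
Coupon per period c = face * coupon_rate / m = 23.000000
Periods per year m = 2; per-period yield y/m = 0.030500
Number of cashflows N = 20
Cashflows (t years, CF_t, discount factor 1/(1+y/m)^(m*t), PV):
  t = 0.5000: CF_t = 23.000000, DF = 0.970403, PV = 22.319262
  t = 1.0000: CF_t = 23.000000, DF = 0.941681, PV = 21.658673
  t = 1.5000: CF_t = 23.000000, DF = 0.913810, PV = 21.017635
  t = 2.0000: CF_t = 23.000000, DF = 0.886764, PV = 20.395570
  t = 2.5000: CF_t = 23.000000, DF = 0.860518, PV = 19.791917
  t = 3.0000: CF_t = 23.000000, DF = 0.835049, PV = 19.206130
  t = 3.5000: CF_t = 23.000000, DF = 0.810334, PV = 18.637681
  t = 4.0000: CF_t = 23.000000, DF = 0.786350, PV = 18.086056
  t = 4.5000: CF_t = 23.000000, DF = 0.763076, PV = 17.550758
  t = 5.0000: CF_t = 23.000000, DF = 0.740491, PV = 17.031303
  t = 5.5000: CF_t = 23.000000, DF = 0.718575, PV = 16.527223
  t = 6.0000: CF_t = 23.000000, DF = 0.697307, PV = 16.038062
  t = 6.5000: CF_t = 23.000000, DF = 0.676669, PV = 15.563379
  t = 7.0000: CF_t = 23.000000, DF = 0.656641, PV = 15.102745
  t = 7.5000: CF_t = 23.000000, DF = 0.637206, PV = 14.655745
  t = 8.0000: CF_t = 23.000000, DF = 0.618347, PV = 14.221975
  t = 8.5000: CF_t = 23.000000, DF = 0.600045, PV = 13.801043
  t = 9.0000: CF_t = 23.000000, DF = 0.582286, PV = 13.392569
  t = 9.5000: CF_t = 23.000000, DF = 0.565052, PV = 12.996186
  t = 10.0000: CF_t = 1023.000000, DF = 0.548328, PV = 560.939097
Price P = sum_t PV_t = 888.933007
Macaulay numerator sum_t t * PV_t:
  t * PV_t at t = 0.5000: 11.159631
  t * PV_t at t = 1.0000: 21.658673
  t * PV_t at t = 1.5000: 31.526453
  t * PV_t at t = 2.0000: 40.791140
  t * PV_t at t = 2.5000: 49.479792
  t * PV_t at t = 3.0000: 57.618389
  t * PV_t at t = 3.5000: 65.231882
  t * PV_t at t = 4.0000: 72.344223
  t * PV_t at t = 4.5000: 78.978410
  t * PV_t at t = 5.0000: 85.156515
  t * PV_t at t = 5.5000: 90.899725
  t * PV_t at t = 6.0000: 96.228371
  t * PV_t at t = 6.5000: 101.161962
  t * PV_t at t = 7.0000: 105.719215
  t * PV_t at t = 7.5000: 109.918086
  t * PV_t at t = 8.0000: 113.775797
  t * PV_t at t = 8.5000: 117.308864
  t * PV_t at t = 9.0000: 120.533125
  t * PV_t at t = 9.5000: 123.463765
  t * PV_t at t = 10.0000: 5609.390975
Macaulay duration D = (sum_t t * PV_t) / P = 7102.344991 / 888.933007 = 7.989742


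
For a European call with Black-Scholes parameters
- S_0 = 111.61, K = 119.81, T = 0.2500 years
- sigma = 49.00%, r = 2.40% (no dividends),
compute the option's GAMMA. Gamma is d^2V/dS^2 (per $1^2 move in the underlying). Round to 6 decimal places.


Answer: Gamma = 0.014442

Derivation:
d1 = -0.1423836856; d2 = -0.3873836856
phi(d1) = 0.3949188058; exp(-qT) = 1.0000000000; exp(-rT) = 0.9940179641
Gamma = exp(-qT) * phi(d1) / (S * sigma * sqrt(T)) = 1.0000000000 * 0.3949188058 / (111.6100 * 0.4900 * 0.5000000000) = 0.014442


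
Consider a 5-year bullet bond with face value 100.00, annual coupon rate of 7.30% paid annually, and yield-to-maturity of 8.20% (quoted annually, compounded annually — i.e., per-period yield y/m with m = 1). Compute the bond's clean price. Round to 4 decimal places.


Coupon per period c = face * coupon_rate / m = 7.300000
Periods per year m = 1; per-period yield y/m = 0.082000
Number of cashflows N = 5
Cashflows (t years, CF_t, discount factor 1/(1+y/m)^(m*t), PV):
  t = 1.0000: CF_t = 7.300000, DF = 0.924214, PV = 6.746765
  t = 2.0000: CF_t = 7.300000, DF = 0.854172, PV = 6.235458
  t = 3.0000: CF_t = 7.300000, DF = 0.789438, PV = 5.762900
  t = 4.0000: CF_t = 7.300000, DF = 0.729610, PV = 5.326155
  t = 5.0000: CF_t = 107.300000, DF = 0.674316, PV = 72.354145
Price P = sum_t PV_t = 96.425423

Answer: Price = 96.4254


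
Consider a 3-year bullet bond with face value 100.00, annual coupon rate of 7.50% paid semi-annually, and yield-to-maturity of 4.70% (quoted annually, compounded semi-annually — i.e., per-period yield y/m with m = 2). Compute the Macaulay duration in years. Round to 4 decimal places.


Answer: Macaulay duration = 2.7526 years

Derivation:
Coupon per period c = face * coupon_rate / m = 3.750000
Periods per year m = 2; per-period yield y/m = 0.023500
Number of cashflows N = 6
Cashflows (t years, CF_t, discount factor 1/(1+y/m)^(m*t), PV):
  t = 0.5000: CF_t = 3.750000, DF = 0.977040, PV = 3.663898
  t = 1.0000: CF_t = 3.750000, DF = 0.954606, PV = 3.579774
  t = 1.5000: CF_t = 3.750000, DF = 0.932688, PV = 3.497581
  t = 2.0000: CF_t = 3.750000, DF = 0.911273, PV = 3.417275
  t = 2.5000: CF_t = 3.750000, DF = 0.890350, PV = 3.338813
  t = 3.0000: CF_t = 103.750000, DF = 0.869907, PV = 90.252870
Price P = sum_t PV_t = 107.750210
Macaulay numerator sum_t t * PV_t:
  t * PV_t at t = 0.5000: 1.831949
  t * PV_t at t = 1.0000: 3.579774
  t * PV_t at t = 1.5000: 5.246371
  t * PV_t at t = 2.0000: 6.834549
  t * PV_t at t = 2.5000: 8.347031
  t * PV_t at t = 3.0000: 270.758611
Macaulay duration D = (sum_t t * PV_t) / P = 296.598286 / 107.750210 = 2.752647


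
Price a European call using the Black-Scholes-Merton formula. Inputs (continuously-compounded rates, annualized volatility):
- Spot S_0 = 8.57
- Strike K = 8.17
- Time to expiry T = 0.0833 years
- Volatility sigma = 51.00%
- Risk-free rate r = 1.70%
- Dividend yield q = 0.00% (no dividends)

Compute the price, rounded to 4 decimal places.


Answer: Price = 0.7236

Derivation:
d1 = (ln(S/K) + (r - q + 0.5*sigma^2) * T) / (sigma * sqrt(T)) = 0.40794960
d2 = d1 - sigma * sqrt(T) = 0.26075473
exp(-rT) = 0.99858490; exp(-qT) = 1.00000000
C = S_0 * exp(-qT) * N(d1) - K * exp(-rT) * N(d2)
N(d1) = 0.65834466; N(d2) = 0.60285917
C = 8.5700 * 1.00000000 * 0.65834466 - 8.1700 * 0.99858490 * 0.60285917 = 0.7236


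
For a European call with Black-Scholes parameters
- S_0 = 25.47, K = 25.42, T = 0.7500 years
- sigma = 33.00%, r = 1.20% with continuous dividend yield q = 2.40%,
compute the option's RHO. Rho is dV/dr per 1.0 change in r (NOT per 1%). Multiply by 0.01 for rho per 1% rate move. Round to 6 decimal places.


d1 = 0.1182781569; d2 = -0.1675102264
phi(d1) = 0.3961614715; exp(-qT) = 0.9821610324; exp(-rT) = 0.9910403788
N(d2) = 0.4334843009
Rho = K*T*exp(-rT)*N(d2) = 25.4200 * 0.7500 * 0.9910403788 * 0.4334843009 = 8.190332

Answer: Rho = 8.190332


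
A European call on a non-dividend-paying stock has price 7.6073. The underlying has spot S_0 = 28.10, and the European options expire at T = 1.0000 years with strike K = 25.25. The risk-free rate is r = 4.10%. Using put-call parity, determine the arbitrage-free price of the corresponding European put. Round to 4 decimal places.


Answer: Put price = 3.7430

Derivation:
Put-call parity: C - P = S_0 * exp(-qT) - K * exp(-rT).
S_0 * exp(-qT) = 28.1000 * 1.00000000 = 28.10000000
K * exp(-rT) = 25.2500 * 0.95982913 = 24.23568553
P = C - S*exp(-qT) + K*exp(-rT)
P = 7.6073 - 28.10000000 + 24.23568553 = 3.7430


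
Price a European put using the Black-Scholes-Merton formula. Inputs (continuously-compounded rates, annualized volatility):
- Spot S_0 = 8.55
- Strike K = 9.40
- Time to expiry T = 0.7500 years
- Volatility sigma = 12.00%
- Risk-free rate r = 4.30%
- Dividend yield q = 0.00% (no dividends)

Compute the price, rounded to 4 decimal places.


Answer: Price = 0.7058

Derivation:
d1 = (ln(S/K) + (r - q + 0.5*sigma^2) * T) / (sigma * sqrt(T)) = -0.54971835
d2 = d1 - sigma * sqrt(T) = -0.65364139
exp(-rT) = 0.96826449; exp(-qT) = 1.00000000
P = K * exp(-rT) * N(-d2) - S_0 * exp(-qT) * N(-d1)
N(-d1) = 0.70874371; N(-d2) = 0.74332857
P = 9.4000 * 0.96826449 * 0.74332857 - 8.5500 * 1.00000000 * 0.70874371 = 0.7058


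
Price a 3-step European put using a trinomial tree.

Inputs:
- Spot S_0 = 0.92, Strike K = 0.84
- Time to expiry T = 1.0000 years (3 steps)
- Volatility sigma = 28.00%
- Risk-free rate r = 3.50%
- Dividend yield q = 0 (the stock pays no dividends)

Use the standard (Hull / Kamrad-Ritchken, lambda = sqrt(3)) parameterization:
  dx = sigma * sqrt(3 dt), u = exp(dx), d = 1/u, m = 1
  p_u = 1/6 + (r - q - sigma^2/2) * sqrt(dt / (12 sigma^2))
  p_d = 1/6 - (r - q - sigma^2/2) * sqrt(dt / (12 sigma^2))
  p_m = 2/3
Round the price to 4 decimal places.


Answer: Price = V(0,0) = 0.0529

Derivation:
dt = T/N = 0.333333; dx = sigma*sqrt(3*dt) = 0.280000
u = exp(dx) = 1.323130; d = 1/u = 0.755784
p_u = 0.164167, p_m = 0.666667, p_d = 0.169167
Discount per step: exp(-r*dt) = 0.988401
Stock lattice S(k, j) with j the centered position index:
  k=0: S(0,+0) = 0.9200
  k=1: S(1,-1) = 0.6953; S(1,+0) = 0.9200; S(1,+1) = 1.2173
  k=2: S(2,-2) = 0.5255; S(2,-1) = 0.6953; S(2,+0) = 0.9200; S(2,+1) = 1.2173; S(2,+2) = 1.6106
  k=3: S(3,-3) = 0.3972; S(3,-2) = 0.5255; S(3,-1) = 0.6953; S(3,+0) = 0.9200; S(3,+1) = 1.2173; S(3,+2) = 1.6106; S(3,+3) = 2.1311
Terminal payoffs V(N, j) = max(K - S_T, 0):
  V(3,-3) = 0.442826; V(3,-2) = 0.314488; V(3,-1) = 0.144679; V(3,+0) = 0.000000; V(3,+1) = 0.000000; V(3,+2) = 0.000000; V(3,+3) = 0.000000
Backward induction: V(k, j) = exp(-r*dt) * [p_u * V(k+1, j+1) + p_m * V(k+1, j) + p_d * V(k+1, j-1)]
  V(2,-2) = exp(-r*dt) * [p_u*0.144679 + p_m*0.314488 + p_d*0.442826] = 0.304745
  V(2,-1) = exp(-r*dt) * [p_u*0.000000 + p_m*0.144679 + p_d*0.314488] = 0.147918
  V(2,+0) = exp(-r*dt) * [p_u*0.000000 + p_m*0.000000 + p_d*0.144679] = 0.024191
  V(2,+1) = exp(-r*dt) * [p_u*0.000000 + p_m*0.000000 + p_d*0.000000] = 0.000000
  V(2,+2) = exp(-r*dt) * [p_u*0.000000 + p_m*0.000000 + p_d*0.000000] = 0.000000
  V(1,-1) = exp(-r*dt) * [p_u*0.024191 + p_m*0.147918 + p_d*0.304745] = 0.152348
  V(1,+0) = exp(-r*dt) * [p_u*0.000000 + p_m*0.024191 + p_d*0.147918] = 0.040673
  V(1,+1) = exp(-r*dt) * [p_u*0.000000 + p_m*0.000000 + p_d*0.024191] = 0.004045
  V(0,+0) = exp(-r*dt) * [p_u*0.004045 + p_m*0.040673 + p_d*0.152348] = 0.052930


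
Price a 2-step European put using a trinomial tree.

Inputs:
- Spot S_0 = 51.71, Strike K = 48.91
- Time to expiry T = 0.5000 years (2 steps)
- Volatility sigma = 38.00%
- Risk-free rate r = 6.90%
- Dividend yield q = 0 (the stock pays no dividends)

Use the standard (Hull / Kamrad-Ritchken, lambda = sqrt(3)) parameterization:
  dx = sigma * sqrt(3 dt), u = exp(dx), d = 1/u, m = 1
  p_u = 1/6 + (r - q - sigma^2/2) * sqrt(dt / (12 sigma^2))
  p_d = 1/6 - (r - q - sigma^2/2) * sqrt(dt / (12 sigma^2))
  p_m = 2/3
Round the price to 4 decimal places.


dt = T/N = 0.250000; dx = sigma*sqrt(3*dt) = 0.329090
u = exp(dx) = 1.389702; d = 1/u = 0.719579
p_u = 0.165451, p_m = 0.666667, p_d = 0.167882
Discount per step: exp(-r*dt) = 0.982898
Stock lattice S(k, j) with j the centered position index:
  k=0: S(0,+0) = 51.7100
  k=1: S(1,-1) = 37.2094; S(1,+0) = 51.7100; S(1,+1) = 71.8615
  k=2: S(2,-2) = 26.7751; S(2,-1) = 37.2094; S(2,+0) = 51.7100; S(2,+1) = 71.8615; S(2,+2) = 99.8661
Terminal payoffs V(N, j) = max(K - S_T, 0):
  V(2,-2) = 22.134913; V(2,-1) = 11.700596; V(2,+0) = 0.000000; V(2,+1) = 0.000000; V(2,+2) = 0.000000
Backward induction: V(k, j) = exp(-r*dt) * [p_u * V(k+1, j+1) + p_m * V(k+1, j) + p_d * V(k+1, j-1)]
  V(1,-1) = exp(-r*dt) * [p_u*0.000000 + p_m*11.700596 + p_d*22.134913] = 11.319498
  V(1,+0) = exp(-r*dt) * [p_u*0.000000 + p_m*0.000000 + p_d*11.700596] = 1.930727
  V(1,+1) = exp(-r*dt) * [p_u*0.000000 + p_m*0.000000 + p_d*0.000000] = 0.000000
  V(0,+0) = exp(-r*dt) * [p_u*0.000000 + p_m*1.930727 + p_d*11.319498] = 3.132980

Answer: Price = V(0,0) = 3.1330


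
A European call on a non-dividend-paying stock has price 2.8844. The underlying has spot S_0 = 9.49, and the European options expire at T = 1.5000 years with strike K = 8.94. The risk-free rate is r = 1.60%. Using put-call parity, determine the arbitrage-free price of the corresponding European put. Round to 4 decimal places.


Put-call parity: C - P = S_0 * exp(-qT) - K * exp(-rT).
S_0 * exp(-qT) = 9.4900 * 1.00000000 = 9.49000000
K * exp(-rT) = 8.9400 * 0.97628571 = 8.72799425
P = C - S*exp(-qT) + K*exp(-rT)
P = 2.8844 - 9.49000000 + 8.72799425 = 2.1224

Answer: Put price = 2.1224


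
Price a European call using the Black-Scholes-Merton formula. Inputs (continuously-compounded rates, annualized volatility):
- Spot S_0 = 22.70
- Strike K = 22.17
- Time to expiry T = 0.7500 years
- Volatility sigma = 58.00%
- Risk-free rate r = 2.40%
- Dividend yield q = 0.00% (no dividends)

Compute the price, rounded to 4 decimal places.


Answer: Price = 4.8872

Derivation:
d1 = (ln(S/K) + (r - q + 0.5*sigma^2) * T) / (sigma * sqrt(T)) = 0.33401684
d2 = d1 - sigma * sqrt(T) = -0.16827789
exp(-rT) = 0.98216103; exp(-qT) = 1.00000000
C = S_0 * exp(-qT) * N(d1) - K * exp(-rT) * N(d2)
N(d1) = 0.63081658; N(d2) = 0.43318233
C = 22.7000 * 1.00000000 * 0.63081658 - 22.1700 * 0.98216103 * 0.43318233 = 4.8872


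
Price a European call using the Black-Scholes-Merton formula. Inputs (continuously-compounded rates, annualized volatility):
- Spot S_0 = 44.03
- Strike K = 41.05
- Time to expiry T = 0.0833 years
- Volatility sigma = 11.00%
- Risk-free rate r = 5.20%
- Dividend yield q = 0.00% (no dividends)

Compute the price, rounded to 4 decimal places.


d1 = (ln(S/K) + (r - q + 0.5*sigma^2) * T) / (sigma * sqrt(T)) = 2.35971253
d2 = d1 - sigma * sqrt(T) = 2.32796462
exp(-rT) = 0.99567777; exp(-qT) = 1.00000000
C = S_0 * exp(-qT) * N(d1) - K * exp(-rT) * N(d2)
N(d1) = 0.99085545; N(d2) = 0.99004301
C = 44.0300 * 1.00000000 * 0.99085545 - 41.0500 * 0.99567777 * 0.99004301 = 3.1618

Answer: Price = 3.1618


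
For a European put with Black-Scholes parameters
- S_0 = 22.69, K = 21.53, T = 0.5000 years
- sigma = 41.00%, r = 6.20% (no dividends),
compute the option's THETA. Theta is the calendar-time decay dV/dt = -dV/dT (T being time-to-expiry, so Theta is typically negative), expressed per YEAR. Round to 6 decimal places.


Answer: Theta = -1.816084

Derivation:
d1 = 0.4328941773; d2 = 0.1429803970
phi(d1) = 0.3632597203; exp(-qT) = 1.0000000000; exp(-rT) = 0.9694755731
Theta = -S*exp(-qT)*phi(d1)*sigma/(2*sqrt(T)) + r*K*exp(-rT)*N(-d2) - q*S*exp(-qT)*N(-d1)
N(-d1) = 0.3325458251; N(-d2) = 0.4431528315; sqrt(T) = 0.7071067812
Term 1 = -22.6900 * 1.0000000000 * 0.3632597203 * 0.4100 / (2 * 0.7071067812) = -2.3895746313
Term 2 = 0.0620 * 21.5300 * 0.9694755731 * 0.4431528315 = 0.5734903558
Term 3 = 0 (no dividend yield, q = 0)
Theta = -2.3895746313 + (0.5734903558) + (0.0000000000) = -1.816084


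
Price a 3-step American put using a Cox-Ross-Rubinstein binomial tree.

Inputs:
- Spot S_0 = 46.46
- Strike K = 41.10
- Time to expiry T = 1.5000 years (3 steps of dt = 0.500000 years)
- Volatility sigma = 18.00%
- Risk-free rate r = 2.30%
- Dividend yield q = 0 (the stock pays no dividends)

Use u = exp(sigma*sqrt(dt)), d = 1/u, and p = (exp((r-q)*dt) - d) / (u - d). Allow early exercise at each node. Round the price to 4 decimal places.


Answer: Price = V(0,0) = 1.2204

Derivation:
dt = T/N = 0.500000
u = exp(sigma*sqrt(dt)) = 1.135734; d = 1/u = 0.880488
p = (exp((r-q)*dt) - d) / (u - d) = 0.513538
Discount per step: exp(-r*dt) = 0.988566
Stock lattice S(k, i) with i counting down-moves:
  k=0: S(0,0) = 46.4600
  k=1: S(1,0) = 52.7662; S(1,1) = 40.9075
  k=2: S(2,0) = 59.9284; S(2,1) = 46.4600; S(2,2) = 36.0185
  k=3: S(3,0) = 68.0627; S(3,1) = 52.7662; S(3,2) = 40.9075; S(3,3) = 31.7139
Terminal payoffs V(N, i) = max(K - S_T, 0):
  V(3,0) = 0.000000; V(3,1) = 0.000000; V(3,2) = 0.192537; V(3,3) = 9.386132
Backward induction: V(k, i) = exp(-r*dt) * [p * V(k+1, i) + (1-p) * V(k+1, i+1)]; then take max(V_cont, immediate exercise) for American.
  V(2,0) = exp(-r*dt) * [p*0.000000 + (1-p)*0.000000] = 0.000000; exercise = 0.000000; V(2,0) = max -> 0.000000
  V(2,1) = exp(-r*dt) * [p*0.000000 + (1-p)*0.192537] = 0.092591; exercise = 0.000000; V(2,1) = max -> 0.092591
  V(2,2) = exp(-r*dt) * [p*0.192537 + (1-p)*9.386132] = 4.611536; exercise = 5.081479; V(2,2) = max -> 5.081479
  V(1,0) = exp(-r*dt) * [p*0.000000 + (1-p)*0.092591] = 0.044527; exercise = 0.000000; V(1,0) = max -> 0.044527
  V(1,1) = exp(-r*dt) * [p*0.092591 + (1-p)*5.081479] = 2.490689; exercise = 0.192537; V(1,1) = max -> 2.490689
  V(0,0) = exp(-r*dt) * [p*0.044527 + (1-p)*2.490689] = 1.220377; exercise = 0.000000; V(0,0) = max -> 1.220377


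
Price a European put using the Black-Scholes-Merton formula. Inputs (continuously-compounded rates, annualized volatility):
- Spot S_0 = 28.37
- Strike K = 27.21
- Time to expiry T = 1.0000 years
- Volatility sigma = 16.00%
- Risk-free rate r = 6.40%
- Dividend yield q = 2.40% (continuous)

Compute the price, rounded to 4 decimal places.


Answer: Price = 0.8258

Derivation:
d1 = (ln(S/K) + (r - q + 0.5*sigma^2) * T) / (sigma * sqrt(T)) = 0.59092310
d2 = d1 - sigma * sqrt(T) = 0.43092310
exp(-rT) = 0.93800500; exp(-qT) = 0.97628571
P = K * exp(-rT) * N(-d2) - S_0 * exp(-qT) * N(-d1)
N(-d1) = 0.27728597; N(-d2) = 0.33326214
P = 27.2100 * 0.93800500 * 0.33326214 - 28.3700 * 0.97628571 * 0.27728597 = 0.8258


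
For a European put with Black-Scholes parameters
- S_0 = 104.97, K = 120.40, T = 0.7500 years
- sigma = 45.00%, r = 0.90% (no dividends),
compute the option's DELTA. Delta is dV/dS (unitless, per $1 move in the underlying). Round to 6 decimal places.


Answer: Delta = -0.555566

Derivation:
d1 = -0.1397378506; d2 = -0.5294492823
phi(d1) = 0.3950662263; exp(-qT) = 1.0000000000; exp(-rT) = 0.9932727301
N(-d1) = 0.5555664403
Delta = -exp(-qT) * N(-d1) = -1.0000000000 * 0.5555664403 = -0.555566


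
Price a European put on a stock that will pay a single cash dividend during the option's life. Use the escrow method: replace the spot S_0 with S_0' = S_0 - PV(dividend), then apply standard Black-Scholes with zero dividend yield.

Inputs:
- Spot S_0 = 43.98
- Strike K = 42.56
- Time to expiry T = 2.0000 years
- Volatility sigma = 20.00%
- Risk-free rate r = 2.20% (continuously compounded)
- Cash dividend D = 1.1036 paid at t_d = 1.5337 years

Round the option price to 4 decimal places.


PV(D) = D * exp(-r * t_d) = 1.1036 * 0.96682149 = 1.06698420
S_0' = S_0 - PV(D) = 43.9800 - 1.06698420 = 42.91301580
d1 = (ln(S_0'/K) + (r + sigma^2/2)*T) / (sigma*sqrt(T)) = 0.32618954
d2 = d1 - sigma*sqrt(T) = 0.04334682
exp(-rT) = 0.95695396
N(-d1) = 0.37214048; N(-d2) = 0.48271253
P = K * exp(-rT) * N(-d2) - S_0' * N(-d1) = 42.5600 * 0.95695396 * 0.48271253 - 42.91301580 * 0.37214048 = 3.6902

Answer: Price = 3.6902


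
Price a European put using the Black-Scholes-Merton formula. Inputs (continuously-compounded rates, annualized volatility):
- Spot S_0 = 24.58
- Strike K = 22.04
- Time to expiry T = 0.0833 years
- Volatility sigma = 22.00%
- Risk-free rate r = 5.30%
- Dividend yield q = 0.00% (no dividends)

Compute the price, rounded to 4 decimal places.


d1 = (ln(S/K) + (r - q + 0.5*sigma^2) * T) / (sigma * sqrt(T)) = 1.81909404
d2 = d1 - sigma * sqrt(T) = 1.75559821
exp(-rT) = 0.99559483; exp(-qT) = 1.00000000
P = K * exp(-rT) * N(-d2) - S_0 * exp(-qT) * N(-d1)
N(-d1) = 0.03444854; N(-d2) = 0.03957852
P = 22.0400 * 0.99559483 * 0.03957852 - 24.5800 * 1.00000000 * 0.03444854 = 0.0217

Answer: Price = 0.0217


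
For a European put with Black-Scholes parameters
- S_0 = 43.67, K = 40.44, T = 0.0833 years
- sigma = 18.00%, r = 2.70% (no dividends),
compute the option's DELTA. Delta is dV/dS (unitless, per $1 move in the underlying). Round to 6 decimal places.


d1 = 1.5483884947; d2 = 1.4964373638
phi(d1) = 0.1203089816; exp(-qT) = 1.0000000000; exp(-rT) = 0.9977534273
N(-d1) = 0.0607643948
Delta = -exp(-qT) * N(-d1) = -1.0000000000 * 0.0607643948 = -0.060764

Answer: Delta = -0.060764


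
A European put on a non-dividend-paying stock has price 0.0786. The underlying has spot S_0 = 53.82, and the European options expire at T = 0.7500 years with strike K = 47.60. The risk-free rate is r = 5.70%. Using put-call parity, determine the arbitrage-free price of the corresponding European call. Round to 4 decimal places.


Put-call parity: C - P = S_0 * exp(-qT) - K * exp(-rT).
S_0 * exp(-qT) = 53.8200 * 1.00000000 = 53.82000000
K * exp(-rT) = 47.6000 * 0.95815090 = 45.60798274
C = P + S*exp(-qT) - K*exp(-rT)
C = 0.0786 + 53.82000000 - 45.60798274 = 8.2906

Answer: Call price = 8.2906


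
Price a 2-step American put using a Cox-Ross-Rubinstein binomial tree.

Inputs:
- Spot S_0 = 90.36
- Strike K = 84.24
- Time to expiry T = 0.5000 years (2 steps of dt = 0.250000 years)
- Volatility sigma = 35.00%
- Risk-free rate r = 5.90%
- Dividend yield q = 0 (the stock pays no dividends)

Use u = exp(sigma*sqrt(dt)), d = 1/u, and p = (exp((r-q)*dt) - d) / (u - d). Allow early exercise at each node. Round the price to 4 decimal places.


dt = T/N = 0.250000
u = exp(sigma*sqrt(dt)) = 1.191246; d = 1/u = 0.839457
p = (exp((r-q)*dt) - d) / (u - d) = 0.498601
Discount per step: exp(-r*dt) = 0.985358
Stock lattice S(k, i) with i counting down-moves:
  k=0: S(0,0) = 90.3600
  k=1: S(1,0) = 107.6410; S(1,1) = 75.8533
  k=2: S(2,0) = 128.2269; S(2,1) = 90.3600; S(2,2) = 63.6756
Terminal payoffs V(N, i) = max(K - S_T, 0):
  V(2,0) = 0.000000; V(2,1) = 0.000000; V(2,2) = 20.564384
Backward induction: V(k, i) = exp(-r*dt) * [p * V(k+1, i) + (1-p) * V(k+1, i+1)]; then take max(V_cont, immediate exercise) for American.
  V(1,0) = exp(-r*dt) * [p*0.000000 + (1-p)*0.000000] = 0.000000; exercise = 0.000000; V(1,0) = max -> 0.000000
  V(1,1) = exp(-r*dt) * [p*0.000000 + (1-p)*20.564384] = 10.160000; exercise = 8.386664; V(1,1) = max -> 10.160000
  V(0,0) = exp(-r*dt) * [p*0.000000 + (1-p)*10.160000] = 5.019630; exercise = 0.000000; V(0,0) = max -> 5.019630

Answer: Price = V(0,0) = 5.0196


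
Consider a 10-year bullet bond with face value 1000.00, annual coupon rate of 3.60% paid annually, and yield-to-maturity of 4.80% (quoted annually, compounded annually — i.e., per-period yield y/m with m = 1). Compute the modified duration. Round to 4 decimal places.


Coupon per period c = face * coupon_rate / m = 36.000000
Periods per year m = 1; per-period yield y/m = 0.048000
Number of cashflows N = 10
Cashflows (t years, CF_t, discount factor 1/(1+y/m)^(m*t), PV):
  t = 1.0000: CF_t = 36.000000, DF = 0.954198, PV = 34.351145
  t = 2.0000: CF_t = 36.000000, DF = 0.910495, PV = 32.777810
  t = 3.0000: CF_t = 36.000000, DF = 0.868793, PV = 31.276536
  t = 4.0000: CF_t = 36.000000, DF = 0.829001, PV = 29.844023
  t = 5.0000: CF_t = 36.000000, DF = 0.791031, PV = 28.477121
  t = 6.0000: CF_t = 36.000000, DF = 0.754801, PV = 27.172826
  t = 7.0000: CF_t = 36.000000, DF = 0.720230, PV = 25.928269
  t = 8.0000: CF_t = 36.000000, DF = 0.687242, PV = 24.740715
  t = 9.0000: CF_t = 36.000000, DF = 0.655765, PV = 23.607552
  t = 10.0000: CF_t = 1036.000000, DF = 0.625730, PV = 648.256573
Price P = sum_t PV_t = 906.432571
First compute Macaulay numerator sum_t t * PV_t:
  t * PV_t at t = 1.0000: 34.351145
  t * PV_t at t = 2.0000: 65.555620
  t * PV_t at t = 3.0000: 93.829609
  t * PV_t at t = 4.0000: 119.376093
  t * PV_t at t = 5.0000: 142.385607
  t * PV_t at t = 6.0000: 163.036955
  t * PV_t at t = 7.0000: 181.497882
  t * PV_t at t = 8.0000: 197.925717
  t * PV_t at t = 9.0000: 212.467969
  t * PV_t at t = 10.0000: 6482.565729
Macaulay duration D = 7692.992327 / 906.432571 = 8.487109
Modified duration = D / (1 + y/m) = 8.487109 / (1 + 0.048000) = 8.098387

Answer: Modified duration = 8.0984


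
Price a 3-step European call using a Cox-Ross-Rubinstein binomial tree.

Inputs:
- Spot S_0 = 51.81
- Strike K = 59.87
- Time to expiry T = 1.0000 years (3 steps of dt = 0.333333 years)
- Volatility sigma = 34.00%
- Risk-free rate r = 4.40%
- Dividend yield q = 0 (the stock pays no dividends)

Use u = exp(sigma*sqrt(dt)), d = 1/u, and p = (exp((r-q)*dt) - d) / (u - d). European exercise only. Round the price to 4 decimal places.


dt = T/N = 0.333333
u = exp(sigma*sqrt(dt)) = 1.216891; d = 1/u = 0.821766
p = (exp((r-q)*dt) - d) / (u - d) = 0.488475
Discount per step: exp(-r*dt) = 0.985440
Stock lattice S(k, i) with i counting down-moves:
  k=0: S(0,0) = 51.8100
  k=1: S(1,0) = 63.0471; S(1,1) = 42.5757
  k=2: S(2,0) = 76.7215; S(2,1) = 51.8100; S(2,2) = 34.9873
  k=3: S(3,0) = 93.3616; S(3,1) = 63.0471; S(3,2) = 42.5757; S(3,3) = 28.7514
Terminal payoffs V(N, i) = max(S_T - K, 0):
  V(3,0) = 33.491631; V(3,1) = 3.177113; V(3,2) = 0.000000; V(3,3) = 0.000000
Backward induction: V(k, i) = exp(-r*dt) * [p * V(k+1, i) + (1-p) * V(k+1, i+1)].
  V(2,0) = exp(-r*dt) * [p*33.491631 + (1-p)*3.177113] = 17.723138
  V(2,1) = exp(-r*dt) * [p*3.177113 + (1-p)*0.000000] = 1.529344
  V(2,2) = exp(-r*dt) * [p*0.000000 + (1-p)*0.000000] = 0.000000
  V(1,0) = exp(-r*dt) * [p*17.723138 + (1-p)*1.529344] = 9.302168
  V(1,1) = exp(-r*dt) * [p*1.529344 + (1-p)*0.000000] = 0.736169
  V(0,0) = exp(-r*dt) * [p*9.302168 + (1-p)*0.736169] = 4.848805

Answer: Price = V(0,0) = 4.8488


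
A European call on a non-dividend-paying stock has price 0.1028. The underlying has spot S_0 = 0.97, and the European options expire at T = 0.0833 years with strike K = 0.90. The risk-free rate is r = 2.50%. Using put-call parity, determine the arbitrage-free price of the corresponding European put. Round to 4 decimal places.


Answer: Put price = 0.0309

Derivation:
Put-call parity: C - P = S_0 * exp(-qT) - K * exp(-rT).
S_0 * exp(-qT) = 0.9700 * 1.00000000 = 0.97000000
K * exp(-rT) = 0.9000 * 0.99791967 = 0.89812770
P = C - S*exp(-qT) + K*exp(-rT)
P = 0.1028 - 0.97000000 + 0.89812770 = 0.0309


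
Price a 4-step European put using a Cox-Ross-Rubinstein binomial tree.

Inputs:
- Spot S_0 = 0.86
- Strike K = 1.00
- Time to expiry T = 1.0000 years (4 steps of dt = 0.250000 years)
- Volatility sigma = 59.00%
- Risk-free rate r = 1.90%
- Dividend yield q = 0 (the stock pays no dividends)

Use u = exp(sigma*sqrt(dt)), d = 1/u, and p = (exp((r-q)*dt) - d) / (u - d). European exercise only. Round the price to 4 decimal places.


dt = T/N = 0.250000
u = exp(sigma*sqrt(dt)) = 1.343126; d = 1/u = 0.744532
p = (exp((r-q)*dt) - d) / (u - d) = 0.434734
Discount per step: exp(-r*dt) = 0.995261
Stock lattice S(k, i) with i counting down-moves:
  k=0: S(0,0) = 0.8600
  k=1: S(1,0) = 1.1551; S(1,1) = 0.6403
  k=2: S(2,0) = 1.5514; S(2,1) = 0.8600; S(2,2) = 0.4767
  k=3: S(3,0) = 2.0838; S(3,1) = 1.1551; S(3,2) = 0.6403; S(3,3) = 0.3549
  k=4: S(4,0) = 2.7988; S(4,1) = 1.5514; S(4,2) = 0.8600; S(4,3) = 0.4767; S(4,4) = 0.2643
Terminal payoffs V(N, i) = max(K - S_T, 0):
  V(4,0) = 0.000000; V(4,1) = 0.000000; V(4,2) = 0.140000; V(4,3) = 0.523279; V(4,4) = 0.735740
Backward induction: V(k, i) = exp(-r*dt) * [p * V(k+1, i) + (1-p) * V(k+1, i+1)].
  V(3,0) = exp(-r*dt) * [p*0.000000 + (1-p)*0.000000] = 0.000000
  V(3,1) = exp(-r*dt) * [p*0.000000 + (1-p)*0.140000] = 0.078762
  V(3,2) = exp(-r*dt) * [p*0.140000 + (1-p)*0.523279] = 0.354964
  V(3,3) = exp(-r*dt) * [p*0.523279 + (1-p)*0.735740] = 0.640327
  V(2,0) = exp(-r*dt) * [p*0.000000 + (1-p)*0.078762] = 0.044311
  V(2,1) = exp(-r*dt) * [p*0.078762 + (1-p)*0.354964] = 0.233777
  V(2,2) = exp(-r*dt) * [p*0.354964 + (1-p)*0.640327] = 0.513824
  V(1,0) = exp(-r*dt) * [p*0.044311 + (1-p)*0.233777] = 0.150692
  V(1,1) = exp(-r*dt) * [p*0.233777 + (1-p)*0.513824] = 0.390220
  V(0,0) = exp(-r*dt) * [p*0.150692 + (1-p)*0.390220] = 0.284733

Answer: Price = V(0,0) = 0.2847


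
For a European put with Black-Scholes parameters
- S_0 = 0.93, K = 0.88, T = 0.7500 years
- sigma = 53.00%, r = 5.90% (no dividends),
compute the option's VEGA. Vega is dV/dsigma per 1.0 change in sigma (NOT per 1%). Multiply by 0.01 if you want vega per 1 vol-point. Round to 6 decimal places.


Answer: Vega = 0.290851

Derivation:
d1 = 0.4463030408; d2 = -0.0126904232
phi(d1) = 0.3611247779; exp(-qT) = 1.0000000000; exp(-rT) = 0.9567147489
Vega = S * exp(-qT) * phi(d1) * sqrt(T) = 0.9300 * 1.0000000000 * 0.3611247779 * 0.8660254038 = 0.290851


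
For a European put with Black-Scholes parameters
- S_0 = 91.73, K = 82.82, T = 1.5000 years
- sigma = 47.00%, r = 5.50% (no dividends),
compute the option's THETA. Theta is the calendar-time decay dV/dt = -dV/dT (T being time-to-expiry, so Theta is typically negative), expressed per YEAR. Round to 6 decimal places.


d1 = 0.6086459130; d2 = 0.0330158234
phi(d1) = 0.3314880703; exp(-qT) = 1.0000000000; exp(-rT) = 0.9208114379
Theta = -S*exp(-qT)*phi(d1)*sigma/(2*sqrt(T)) + r*K*exp(-rT)*N(-d2) - q*S*exp(-qT)*N(-d1)
N(-d1) = 0.2713795824; N(-d2) = 0.4868309846; sqrt(T) = 1.2247448714
Term 1 = -91.7300 * 1.0000000000 * 0.3314880703 * 0.4700 / (2 * 1.2247448714) = -5.8344715938
Term 2 = 0.0550 * 82.8200 * 0.9208114379 * 0.4868309846 = 2.0419581278
Term 3 = 0 (no dividend yield, q = 0)
Theta = -5.8344715938 + (2.0419581278) + (0.0000000000) = -3.792513

Answer: Theta = -3.792513


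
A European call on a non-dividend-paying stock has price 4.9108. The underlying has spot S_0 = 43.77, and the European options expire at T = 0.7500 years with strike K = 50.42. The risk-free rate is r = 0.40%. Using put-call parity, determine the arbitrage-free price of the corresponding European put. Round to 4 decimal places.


Answer: Put price = 11.4098

Derivation:
Put-call parity: C - P = S_0 * exp(-qT) - K * exp(-rT).
S_0 * exp(-qT) = 43.7700 * 1.00000000 = 43.77000000
K * exp(-rT) = 50.4200 * 0.99700450 = 50.26896666
P = C - S*exp(-qT) + K*exp(-rT)
P = 4.9108 - 43.77000000 + 50.26896666 = 11.4098


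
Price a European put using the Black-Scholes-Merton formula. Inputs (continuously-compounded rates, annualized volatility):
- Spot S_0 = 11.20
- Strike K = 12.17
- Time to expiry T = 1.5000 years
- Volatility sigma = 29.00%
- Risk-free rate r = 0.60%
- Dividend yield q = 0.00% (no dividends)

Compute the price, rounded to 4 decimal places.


d1 = (ln(S/K) + (r - q + 0.5*sigma^2) * T) / (sigma * sqrt(T)) = -0.03092869
d2 = d1 - sigma * sqrt(T) = -0.38610470
exp(-rT) = 0.99104038; exp(-qT) = 1.00000000
P = K * exp(-rT) * N(-d2) - S_0 * exp(-qT) * N(-d1)
N(-d1) = 0.51233680; N(-d2) = 0.65029044
P = 12.1700 * 0.99104038 * 0.65029044 - 11.2000 * 1.00000000 * 0.51233680 = 2.1050

Answer: Price = 2.1050


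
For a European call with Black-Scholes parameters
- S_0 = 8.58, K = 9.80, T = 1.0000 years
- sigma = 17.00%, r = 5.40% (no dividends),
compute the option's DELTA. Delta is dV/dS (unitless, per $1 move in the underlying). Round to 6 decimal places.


Answer: Delta = 0.352194

Derivation:
d1 = -0.3794027775; d2 = -0.5494027775
phi(d1) = 0.3712380541; exp(-qT) = 1.0000000000; exp(-rT) = 0.9474321065
N(d1) = 0.3521943942
Delta = exp(-qT) * N(d1) = 1.0000000000 * 0.3521943942 = 0.352194


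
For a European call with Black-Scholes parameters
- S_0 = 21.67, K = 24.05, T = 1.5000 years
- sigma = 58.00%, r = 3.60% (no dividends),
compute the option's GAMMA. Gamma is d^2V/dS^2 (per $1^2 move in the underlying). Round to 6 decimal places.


d1 = 0.2844981245; d2 = -0.4258539009
phi(d1) = 0.3831195779; exp(-qT) = 1.0000000000; exp(-rT) = 0.9474321065
Gamma = exp(-qT) * phi(d1) / (S * sigma * sqrt(T)) = 1.0000000000 * 0.3831195779 / (21.6700 * 0.5800 * 1.2247448714) = 0.024889

Answer: Gamma = 0.024889


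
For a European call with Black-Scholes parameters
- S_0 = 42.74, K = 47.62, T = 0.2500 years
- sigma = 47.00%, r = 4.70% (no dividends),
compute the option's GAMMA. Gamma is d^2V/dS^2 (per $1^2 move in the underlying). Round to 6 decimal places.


d1 = -0.2925748560; d2 = -0.5275748560
phi(d1) = 0.3822277834; exp(-qT) = 1.0000000000; exp(-rT) = 0.9883187617
Gamma = exp(-qT) * phi(d1) / (S * sigma * sqrt(T)) = 1.0000000000 * 0.3822277834 / (42.7400 * 0.4700 * 0.5000000000) = 0.038056

Answer: Gamma = 0.038056


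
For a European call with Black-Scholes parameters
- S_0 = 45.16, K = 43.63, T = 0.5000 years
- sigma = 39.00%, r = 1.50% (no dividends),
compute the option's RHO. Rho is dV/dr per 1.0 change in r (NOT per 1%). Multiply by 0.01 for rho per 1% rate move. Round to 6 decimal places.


Answer: Rho = 10.949462

Derivation:
d1 = 0.2900651814; d2 = 0.0142935368
phi(d1) = 0.3825073394; exp(-qT) = 1.0000000000; exp(-rT) = 0.9925280548
N(d2) = 0.5057021020
Rho = K*T*exp(-rT)*N(d2) = 43.6300 * 0.5000 * 0.9925280548 * 0.5057021020 = 10.949462


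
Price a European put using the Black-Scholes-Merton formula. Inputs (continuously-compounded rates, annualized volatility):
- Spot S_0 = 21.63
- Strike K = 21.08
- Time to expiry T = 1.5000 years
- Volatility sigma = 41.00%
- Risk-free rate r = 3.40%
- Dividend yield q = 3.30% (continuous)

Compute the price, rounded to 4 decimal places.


Answer: Price = 3.7551

Derivation:
d1 = (ln(S/K) + (r - q + 0.5*sigma^2) * T) / (sigma * sqrt(T)) = 0.30535283
d2 = d1 - sigma * sqrt(T) = -0.19679257
exp(-rT) = 0.95027867; exp(-qT) = 0.95170516
P = K * exp(-rT) * N(-d2) - S_0 * exp(-qT) * N(-d1)
N(-d1) = 0.38004872; N(-d2) = 0.57800507
P = 21.0800 * 0.95027867 * 0.57800507 - 21.6300 * 0.95170516 * 0.38004872 = 3.7551


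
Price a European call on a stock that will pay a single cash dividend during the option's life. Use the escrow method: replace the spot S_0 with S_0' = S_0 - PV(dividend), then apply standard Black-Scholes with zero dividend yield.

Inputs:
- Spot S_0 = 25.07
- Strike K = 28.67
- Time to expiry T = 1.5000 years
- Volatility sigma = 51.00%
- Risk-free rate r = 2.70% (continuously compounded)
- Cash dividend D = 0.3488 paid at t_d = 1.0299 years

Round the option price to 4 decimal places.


Answer: Price = 5.0978

Derivation:
PV(D) = D * exp(-r * t_d) = 0.3488 * 0.97257576 = 0.33923443
S_0' = S_0 - PV(D) = 25.0700 - 0.33923443 = 24.73076557
d1 = (ln(S_0'/K) + (r + sigma^2/2)*T) / (sigma*sqrt(T)) = 0.14052028
d2 = d1 - sigma*sqrt(T) = -0.48409961
exp(-rT) = 0.96030916
N(d1) = 0.55587553; N(d2) = 0.31415759
C = S_0' * N(d1) - K * exp(-rT) * N(d2) = 24.73076557 * 0.55587553 - 28.6700 * 0.96030916 * 0.31415759 = 5.0978


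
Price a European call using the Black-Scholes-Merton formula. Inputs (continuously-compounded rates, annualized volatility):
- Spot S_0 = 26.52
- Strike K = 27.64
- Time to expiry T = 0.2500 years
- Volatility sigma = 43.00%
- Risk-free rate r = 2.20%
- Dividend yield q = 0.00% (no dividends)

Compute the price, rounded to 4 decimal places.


d1 = (ln(S/K) + (r - q + 0.5*sigma^2) * T) / (sigma * sqrt(T)) = -0.05931318
d2 = d1 - sigma * sqrt(T) = -0.27431318
exp(-rT) = 0.99451510; exp(-qT) = 1.00000000
C = S_0 * exp(-qT) * N(d1) - K * exp(-rT) * N(d2)
N(d1) = 0.47635133; N(d2) = 0.39192198
C = 26.5200 * 1.00000000 * 0.47635133 - 27.6400 * 0.99451510 * 0.39192198 = 1.8595

Answer: Price = 1.8595


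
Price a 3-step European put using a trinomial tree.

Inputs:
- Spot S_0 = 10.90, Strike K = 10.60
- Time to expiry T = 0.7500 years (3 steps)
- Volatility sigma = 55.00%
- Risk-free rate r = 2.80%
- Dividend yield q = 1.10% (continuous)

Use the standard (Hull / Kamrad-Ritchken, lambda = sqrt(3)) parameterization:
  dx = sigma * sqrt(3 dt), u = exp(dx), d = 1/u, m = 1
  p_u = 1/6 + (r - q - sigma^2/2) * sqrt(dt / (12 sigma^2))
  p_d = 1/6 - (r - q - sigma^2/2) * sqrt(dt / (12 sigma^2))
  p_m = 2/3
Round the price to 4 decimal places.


Answer: Price = V(0,0) = 1.6449

Derivation:
dt = T/N = 0.250000; dx = sigma*sqrt(3*dt) = 0.476314
u = exp(dx) = 1.610128; d = 1/u = 0.621068
p_u = 0.131435, p_m = 0.666667, p_d = 0.201898
Discount per step: exp(-r*dt) = 0.993024
Stock lattice S(k, j) with j the centered position index:
  k=0: S(0,+0) = 10.9000
  k=1: S(1,-1) = 6.7696; S(1,+0) = 10.9000; S(1,+1) = 17.5504
  k=2: S(2,-2) = 4.2044; S(2,-1) = 6.7696; S(2,+0) = 10.9000; S(2,+1) = 17.5504; S(2,+2) = 28.2584
  k=3: S(3,-3) = 2.6112; S(3,-2) = 4.2044; S(3,-1) = 6.7696; S(3,+0) = 10.9000; S(3,+1) = 17.5504; S(3,+2) = 28.2584; S(3,+3) = 45.4997
Terminal payoffs V(N, j) = max(K - S_T, 0):
  V(3,-3) = 7.988771; V(3,-2) = 6.395586; V(3,-1) = 3.830354; V(3,+0) = 0.000000; V(3,+1) = 0.000000; V(3,+2) = 0.000000; V(3,+3) = 0.000000
Backward induction: V(k, j) = exp(-r*dt) * [p_u * V(k+1, j+1) + p_m * V(k+1, j) + p_d * V(k+1, j-1)]
  V(2,-2) = exp(-r*dt) * [p_u*3.830354 + p_m*6.395586 + p_d*7.988771] = 6.335581
  V(2,-1) = exp(-r*dt) * [p_u*0.000000 + p_m*3.830354 + p_d*6.395586] = 3.818007
  V(2,+0) = exp(-r*dt) * [p_u*0.000000 + p_m*0.000000 + p_d*3.830354] = 0.767947
  V(2,+1) = exp(-r*dt) * [p_u*0.000000 + p_m*0.000000 + p_d*0.000000] = 0.000000
  V(2,+2) = exp(-r*dt) * [p_u*0.000000 + p_m*0.000000 + p_d*0.000000] = 0.000000
  V(1,-1) = exp(-r*dt) * [p_u*0.767947 + p_m*3.818007 + p_d*6.335581] = 3.898033
  V(1,+0) = exp(-r*dt) * [p_u*0.000000 + p_m*0.767947 + p_d*3.818007] = 1.273865
  V(1,+1) = exp(-r*dt) * [p_u*0.000000 + p_m*0.000000 + p_d*0.767947] = 0.153966
  V(0,+0) = exp(-r*dt) * [p_u*0.153966 + p_m*1.273865 + p_d*3.898033] = 1.644930
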